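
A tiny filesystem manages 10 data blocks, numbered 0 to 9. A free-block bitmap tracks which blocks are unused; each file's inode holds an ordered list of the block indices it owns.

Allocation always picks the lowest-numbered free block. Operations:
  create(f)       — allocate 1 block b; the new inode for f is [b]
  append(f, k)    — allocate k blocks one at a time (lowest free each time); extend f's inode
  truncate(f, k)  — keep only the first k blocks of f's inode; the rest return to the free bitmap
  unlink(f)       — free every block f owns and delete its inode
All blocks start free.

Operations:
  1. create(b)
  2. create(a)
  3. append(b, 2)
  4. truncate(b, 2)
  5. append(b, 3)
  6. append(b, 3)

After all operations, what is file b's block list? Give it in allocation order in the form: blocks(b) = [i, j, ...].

blocks(b) = [0, 2, 3, 4, 5, 6, 7, 8]

create(b): bitmap=F......... | b=[0]
create(a): bitmap=FF........ | a=[1] b=[0]
append(b, 2): bitmap=FFFF...... | a=[1] b=[0, 2, 3]
truncate(b, 2): bitmap=FFF....... | a=[1] b=[0, 2]
append(b, 3): bitmap=FFFFFF.... | a=[1] b=[0, 2, 3, 4, 5]
append(b, 3): bitmap=FFFFFFFFF. | a=[1] b=[0, 2, 3, 4, 5, 6, 7, 8]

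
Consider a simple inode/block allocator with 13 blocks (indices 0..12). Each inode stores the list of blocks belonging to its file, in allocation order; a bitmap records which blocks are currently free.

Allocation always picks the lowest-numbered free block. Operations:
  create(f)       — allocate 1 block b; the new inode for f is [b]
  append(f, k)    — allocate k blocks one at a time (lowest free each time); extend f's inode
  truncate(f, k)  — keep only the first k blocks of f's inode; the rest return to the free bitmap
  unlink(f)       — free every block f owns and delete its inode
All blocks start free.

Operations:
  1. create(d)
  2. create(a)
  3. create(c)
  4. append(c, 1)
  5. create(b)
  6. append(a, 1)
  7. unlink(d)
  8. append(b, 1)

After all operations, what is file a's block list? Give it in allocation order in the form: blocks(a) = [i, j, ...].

blocks(a) = [1, 5]

create(d): bitmap=F............ | d=[0]
create(a): bitmap=FF........... | a=[1] d=[0]
create(c): bitmap=FFF.......... | a=[1] c=[2] d=[0]
append(c, 1): bitmap=FFFF......... | a=[1] c=[2, 3] d=[0]
create(b): bitmap=FFFFF........ | a=[1] b=[4] c=[2, 3] d=[0]
append(a, 1): bitmap=FFFFFF....... | a=[1, 5] b=[4] c=[2, 3] d=[0]
unlink(d): bitmap=.FFFFF....... | a=[1, 5] b=[4] c=[2, 3]
append(b, 1): bitmap=FFFFFF....... | a=[1, 5] b=[4, 0] c=[2, 3]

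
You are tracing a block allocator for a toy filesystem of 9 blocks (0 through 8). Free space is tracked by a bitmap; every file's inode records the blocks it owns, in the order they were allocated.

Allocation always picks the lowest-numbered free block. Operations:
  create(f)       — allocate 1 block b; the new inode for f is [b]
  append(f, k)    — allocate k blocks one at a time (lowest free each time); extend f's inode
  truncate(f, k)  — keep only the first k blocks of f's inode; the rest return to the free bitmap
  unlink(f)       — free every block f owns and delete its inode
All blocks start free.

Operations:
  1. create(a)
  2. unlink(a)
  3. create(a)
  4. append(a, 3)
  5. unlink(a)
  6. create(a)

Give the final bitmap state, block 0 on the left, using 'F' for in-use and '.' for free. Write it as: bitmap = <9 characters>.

bitmap = F........

after create(a) → a:[0]  free=[F........]
after unlink(a) →   free=[.........]
after create(a) → a:[0]  free=[F........]
after append(a, 3) → a:[0, 1, 2, 3]  free=[FFFF.....]
after unlink(a) →   free=[.........]
after create(a) → a:[0]  free=[F........]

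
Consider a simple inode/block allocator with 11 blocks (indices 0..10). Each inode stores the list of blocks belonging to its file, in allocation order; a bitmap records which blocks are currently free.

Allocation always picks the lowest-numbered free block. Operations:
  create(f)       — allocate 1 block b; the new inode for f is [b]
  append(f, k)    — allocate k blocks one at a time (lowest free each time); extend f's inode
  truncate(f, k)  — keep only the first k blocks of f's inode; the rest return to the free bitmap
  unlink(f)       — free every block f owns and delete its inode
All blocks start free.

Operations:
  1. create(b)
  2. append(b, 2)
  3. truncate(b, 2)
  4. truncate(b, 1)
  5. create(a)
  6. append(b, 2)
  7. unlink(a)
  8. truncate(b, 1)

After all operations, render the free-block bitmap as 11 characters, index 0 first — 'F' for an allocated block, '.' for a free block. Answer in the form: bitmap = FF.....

create(b): bitmap=F.......... | b=[0]
append(b, 2): bitmap=FFF........ | b=[0, 1, 2]
truncate(b, 2): bitmap=FF......... | b=[0, 1]
truncate(b, 1): bitmap=F.......... | b=[0]
create(a): bitmap=FF......... | a=[1] b=[0]
append(b, 2): bitmap=FFFF....... | a=[1] b=[0, 2, 3]
unlink(a): bitmap=F.FF....... | b=[0, 2, 3]
truncate(b, 1): bitmap=F.......... | b=[0]

bitmap = F..........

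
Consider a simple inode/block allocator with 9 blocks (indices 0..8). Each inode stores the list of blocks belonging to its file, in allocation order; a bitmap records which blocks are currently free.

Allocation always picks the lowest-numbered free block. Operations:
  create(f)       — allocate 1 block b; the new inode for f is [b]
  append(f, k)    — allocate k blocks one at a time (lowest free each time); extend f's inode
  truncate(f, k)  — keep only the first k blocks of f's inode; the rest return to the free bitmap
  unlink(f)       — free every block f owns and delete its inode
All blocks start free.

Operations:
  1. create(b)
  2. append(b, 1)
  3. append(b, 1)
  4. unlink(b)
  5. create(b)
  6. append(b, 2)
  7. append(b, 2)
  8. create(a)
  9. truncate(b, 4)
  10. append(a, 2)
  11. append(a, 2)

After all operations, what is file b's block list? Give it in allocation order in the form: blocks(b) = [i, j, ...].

  1. create(b)  ⇒  F........  {b→[0]}
  2. append(b, 1)  ⇒  FF.......  {b→[0, 1]}
  3. append(b, 1)  ⇒  FFF......  {b→[0, 1, 2]}
  4. unlink(b)  ⇒  .........  {}
  5. create(b)  ⇒  F........  {b→[0]}
  6. append(b, 2)  ⇒  FFF......  {b→[0, 1, 2]}
  7. append(b, 2)  ⇒  FFFFF....  {b→[0, 1, 2, 3, 4]}
  8. create(a)  ⇒  FFFFFF...  {a→[5]; b→[0, 1, 2, 3, 4]}
  9. truncate(b, 4)  ⇒  FFFF.F...  {a→[5]; b→[0, 1, 2, 3]}
  10. append(a, 2)  ⇒  FFFFFFF..  {a→[5, 4, 6]; b→[0, 1, 2, 3]}
  11. append(a, 2)  ⇒  FFFFFFFFF  {a→[5, 4, 6, 7, 8]; b→[0, 1, 2, 3]}

blocks(b) = [0, 1, 2, 3]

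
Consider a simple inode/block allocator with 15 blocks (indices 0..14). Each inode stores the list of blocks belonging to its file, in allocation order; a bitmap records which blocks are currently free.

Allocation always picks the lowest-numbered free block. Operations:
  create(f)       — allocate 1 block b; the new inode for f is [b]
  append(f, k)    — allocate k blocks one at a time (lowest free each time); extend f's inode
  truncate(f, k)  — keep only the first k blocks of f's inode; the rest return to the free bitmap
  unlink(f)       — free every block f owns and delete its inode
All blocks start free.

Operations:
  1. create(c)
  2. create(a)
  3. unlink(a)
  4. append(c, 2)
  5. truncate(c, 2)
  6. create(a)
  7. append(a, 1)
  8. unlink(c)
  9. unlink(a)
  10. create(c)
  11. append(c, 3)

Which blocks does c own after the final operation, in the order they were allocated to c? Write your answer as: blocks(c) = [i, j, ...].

blocks(c) = [0, 1, 2, 3]

[1] create(c) — c=0 (map F..............)
[2] create(a) — a=1 c=0 (map FF.............)
[3] unlink(a) — c=0 (map F..............)
[4] append(c, 2) — c=0,1,2 (map FFF............)
[5] truncate(c, 2) — c=0,1 (map FF.............)
[6] create(a) — a=2 c=0,1 (map FFF............)
[7] append(a, 1) — a=2,3 c=0,1 (map FFFF...........)
[8] unlink(c) — a=2,3 (map ..FF...........)
[9] unlink(a) —  (map ...............)
[10] create(c) — c=0 (map F..............)
[11] append(c, 3) — c=0,1,2,3 (map FFFF...........)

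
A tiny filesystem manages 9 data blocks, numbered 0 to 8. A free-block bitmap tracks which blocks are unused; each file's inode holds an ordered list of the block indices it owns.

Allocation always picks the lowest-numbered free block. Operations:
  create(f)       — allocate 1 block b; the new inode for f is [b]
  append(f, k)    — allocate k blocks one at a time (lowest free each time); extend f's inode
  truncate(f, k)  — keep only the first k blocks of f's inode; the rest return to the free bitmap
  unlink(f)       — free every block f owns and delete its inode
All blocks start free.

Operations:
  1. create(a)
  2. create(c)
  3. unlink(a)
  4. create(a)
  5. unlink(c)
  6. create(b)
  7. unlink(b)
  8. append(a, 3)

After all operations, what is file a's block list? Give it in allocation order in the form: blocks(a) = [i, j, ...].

create(a): bitmap=F........ | a=[0]
create(c): bitmap=FF....... | a=[0] c=[1]
unlink(a): bitmap=.F....... | c=[1]
create(a): bitmap=FF....... | a=[0] c=[1]
unlink(c): bitmap=F........ | a=[0]
create(b): bitmap=FF....... | a=[0] b=[1]
unlink(b): bitmap=F........ | a=[0]
append(a, 3): bitmap=FFFF..... | a=[0, 1, 2, 3]

blocks(a) = [0, 1, 2, 3]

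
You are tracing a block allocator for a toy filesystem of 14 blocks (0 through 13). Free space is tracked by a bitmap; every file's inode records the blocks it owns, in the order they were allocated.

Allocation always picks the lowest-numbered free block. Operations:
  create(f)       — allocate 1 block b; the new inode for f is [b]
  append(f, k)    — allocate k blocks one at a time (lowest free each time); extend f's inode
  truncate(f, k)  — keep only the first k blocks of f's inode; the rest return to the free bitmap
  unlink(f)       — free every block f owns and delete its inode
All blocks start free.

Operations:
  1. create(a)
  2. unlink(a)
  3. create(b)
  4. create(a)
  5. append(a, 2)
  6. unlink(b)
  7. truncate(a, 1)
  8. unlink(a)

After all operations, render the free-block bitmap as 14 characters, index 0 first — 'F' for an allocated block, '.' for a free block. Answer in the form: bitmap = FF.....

  1. create(a)  ⇒  F.............  {a→[0]}
  2. unlink(a)  ⇒  ..............  {}
  3. create(b)  ⇒  F.............  {b→[0]}
  4. create(a)  ⇒  FF............  {a→[1]; b→[0]}
  5. append(a, 2)  ⇒  FFFF..........  {a→[1, 2, 3]; b→[0]}
  6. unlink(b)  ⇒  .FFF..........  {a→[1, 2, 3]}
  7. truncate(a, 1)  ⇒  .F............  {a→[1]}
  8. unlink(a)  ⇒  ..............  {}

bitmap = ..............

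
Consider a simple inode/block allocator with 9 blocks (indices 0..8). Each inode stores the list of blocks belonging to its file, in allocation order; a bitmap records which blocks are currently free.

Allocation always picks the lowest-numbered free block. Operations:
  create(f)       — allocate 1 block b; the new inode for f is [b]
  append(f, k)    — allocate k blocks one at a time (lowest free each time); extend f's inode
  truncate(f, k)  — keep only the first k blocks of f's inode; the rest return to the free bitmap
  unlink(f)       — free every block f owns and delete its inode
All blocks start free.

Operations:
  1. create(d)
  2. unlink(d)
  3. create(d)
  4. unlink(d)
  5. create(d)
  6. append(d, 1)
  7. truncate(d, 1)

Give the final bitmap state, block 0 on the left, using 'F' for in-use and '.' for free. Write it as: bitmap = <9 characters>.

  1. create(d)  ⇒  F........  {d→[0]}
  2. unlink(d)  ⇒  .........  {}
  3. create(d)  ⇒  F........  {d→[0]}
  4. unlink(d)  ⇒  .........  {}
  5. create(d)  ⇒  F........  {d→[0]}
  6. append(d, 1)  ⇒  FF.......  {d→[0, 1]}
  7. truncate(d, 1)  ⇒  F........  {d→[0]}

bitmap = F........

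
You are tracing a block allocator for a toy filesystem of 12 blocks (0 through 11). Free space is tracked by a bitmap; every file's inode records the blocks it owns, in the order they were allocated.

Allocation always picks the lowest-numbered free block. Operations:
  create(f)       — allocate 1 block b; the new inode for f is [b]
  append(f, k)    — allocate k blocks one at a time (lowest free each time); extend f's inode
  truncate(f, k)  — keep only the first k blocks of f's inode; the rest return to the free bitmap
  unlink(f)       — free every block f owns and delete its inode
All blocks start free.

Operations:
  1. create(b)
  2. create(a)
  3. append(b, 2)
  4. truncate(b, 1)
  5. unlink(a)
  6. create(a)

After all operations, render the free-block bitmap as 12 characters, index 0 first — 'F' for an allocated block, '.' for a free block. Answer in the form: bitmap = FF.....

  1. create(b)  ⇒  F...........  {b→[0]}
  2. create(a)  ⇒  FF..........  {a→[1]; b→[0]}
  3. append(b, 2)  ⇒  FFFF........  {a→[1]; b→[0, 2, 3]}
  4. truncate(b, 1)  ⇒  FF..........  {a→[1]; b→[0]}
  5. unlink(a)  ⇒  F...........  {b→[0]}
  6. create(a)  ⇒  FF..........  {a→[1]; b→[0]}

bitmap = FF..........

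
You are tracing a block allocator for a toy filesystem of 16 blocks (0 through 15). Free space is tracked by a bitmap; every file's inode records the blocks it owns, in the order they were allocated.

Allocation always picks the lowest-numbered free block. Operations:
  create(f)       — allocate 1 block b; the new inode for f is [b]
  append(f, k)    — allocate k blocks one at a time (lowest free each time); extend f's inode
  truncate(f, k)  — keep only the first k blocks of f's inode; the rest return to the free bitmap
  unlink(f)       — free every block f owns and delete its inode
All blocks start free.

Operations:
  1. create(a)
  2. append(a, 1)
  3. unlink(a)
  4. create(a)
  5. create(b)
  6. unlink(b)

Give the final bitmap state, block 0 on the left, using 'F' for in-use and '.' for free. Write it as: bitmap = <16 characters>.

bitmap = F...............

after create(a) → a:[0]  free=[F...............]
after append(a, 1) → a:[0, 1]  free=[FF..............]
after unlink(a) →   free=[................]
after create(a) → a:[0]  free=[F...............]
after create(b) → a:[0], b:[1]  free=[FF..............]
after unlink(b) → a:[0]  free=[F...............]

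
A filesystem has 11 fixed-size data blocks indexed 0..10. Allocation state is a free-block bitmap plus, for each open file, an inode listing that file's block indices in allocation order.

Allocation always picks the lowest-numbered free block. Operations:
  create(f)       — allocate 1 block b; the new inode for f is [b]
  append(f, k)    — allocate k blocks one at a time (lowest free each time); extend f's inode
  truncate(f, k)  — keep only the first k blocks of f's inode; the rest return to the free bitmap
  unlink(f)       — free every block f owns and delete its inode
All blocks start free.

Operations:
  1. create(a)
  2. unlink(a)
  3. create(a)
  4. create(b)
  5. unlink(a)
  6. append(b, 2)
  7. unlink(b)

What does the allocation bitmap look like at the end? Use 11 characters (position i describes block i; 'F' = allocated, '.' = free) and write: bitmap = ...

bitmap = ...........

[1] create(a) — a=0 (map F..........)
[2] unlink(a) —  (map ...........)
[3] create(a) — a=0 (map F..........)
[4] create(b) — a=0 b=1 (map FF.........)
[5] unlink(a) — b=1 (map .F.........)
[6] append(b, 2) — b=1,0,2 (map FFF........)
[7] unlink(b) —  (map ...........)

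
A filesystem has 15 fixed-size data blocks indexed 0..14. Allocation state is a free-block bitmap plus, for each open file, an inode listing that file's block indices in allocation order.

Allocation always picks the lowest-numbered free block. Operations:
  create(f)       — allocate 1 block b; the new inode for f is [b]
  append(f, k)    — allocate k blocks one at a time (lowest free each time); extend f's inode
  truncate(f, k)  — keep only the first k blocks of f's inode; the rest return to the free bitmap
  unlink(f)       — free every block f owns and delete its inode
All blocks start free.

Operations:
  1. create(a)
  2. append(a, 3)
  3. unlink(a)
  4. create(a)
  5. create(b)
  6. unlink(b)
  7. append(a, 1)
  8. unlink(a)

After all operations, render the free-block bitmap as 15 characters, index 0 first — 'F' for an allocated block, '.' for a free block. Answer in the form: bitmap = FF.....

  1. create(a)  ⇒  F..............  {a→[0]}
  2. append(a, 3)  ⇒  FFFF...........  {a→[0, 1, 2, 3]}
  3. unlink(a)  ⇒  ...............  {}
  4. create(a)  ⇒  F..............  {a→[0]}
  5. create(b)  ⇒  FF.............  {a→[0]; b→[1]}
  6. unlink(b)  ⇒  F..............  {a→[0]}
  7. append(a, 1)  ⇒  FF.............  {a→[0, 1]}
  8. unlink(a)  ⇒  ...............  {}

bitmap = ...............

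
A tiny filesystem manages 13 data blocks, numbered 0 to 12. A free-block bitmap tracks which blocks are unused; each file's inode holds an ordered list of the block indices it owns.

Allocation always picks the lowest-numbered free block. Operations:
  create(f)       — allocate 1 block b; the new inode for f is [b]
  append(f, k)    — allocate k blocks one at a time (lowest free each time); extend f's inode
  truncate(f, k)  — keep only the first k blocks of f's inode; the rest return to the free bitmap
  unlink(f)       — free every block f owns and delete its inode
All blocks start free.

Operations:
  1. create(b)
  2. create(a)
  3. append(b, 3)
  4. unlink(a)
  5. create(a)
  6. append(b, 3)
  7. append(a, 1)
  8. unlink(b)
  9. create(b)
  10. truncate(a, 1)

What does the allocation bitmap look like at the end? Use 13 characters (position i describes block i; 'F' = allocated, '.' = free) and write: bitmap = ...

bitmap = FF...........

[1] create(b) — b=0 (map F............)
[2] create(a) — a=1 b=0 (map FF...........)
[3] append(b, 3) — a=1 b=0,2,3,4 (map FFFFF........)
[4] unlink(a) — b=0,2,3,4 (map F.FFF........)
[5] create(a) — a=1 b=0,2,3,4 (map FFFFF........)
[6] append(b, 3) — a=1 b=0,2,3,4,5,6,7 (map FFFFFFFF.....)
[7] append(a, 1) — a=1,8 b=0,2,3,4,5,6,7 (map FFFFFFFFF....)
[8] unlink(b) — a=1,8 (map .F......F....)
[9] create(b) — a=1,8 b=0 (map FF......F....)
[10] truncate(a, 1) — a=1 b=0 (map FF...........)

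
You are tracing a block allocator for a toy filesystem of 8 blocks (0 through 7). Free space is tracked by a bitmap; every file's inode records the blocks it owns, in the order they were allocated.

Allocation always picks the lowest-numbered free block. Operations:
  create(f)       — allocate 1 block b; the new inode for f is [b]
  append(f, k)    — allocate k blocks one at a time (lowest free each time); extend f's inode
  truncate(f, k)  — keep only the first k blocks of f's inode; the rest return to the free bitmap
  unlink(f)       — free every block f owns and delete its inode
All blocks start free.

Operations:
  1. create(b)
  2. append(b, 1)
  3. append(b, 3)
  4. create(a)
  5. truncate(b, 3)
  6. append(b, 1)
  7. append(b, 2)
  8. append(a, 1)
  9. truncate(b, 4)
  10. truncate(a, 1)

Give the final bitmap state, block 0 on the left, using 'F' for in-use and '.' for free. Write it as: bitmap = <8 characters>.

bitmap = FFFF.F..

create(b): bitmap=F....... | b=[0]
append(b, 1): bitmap=FF...... | b=[0, 1]
append(b, 3): bitmap=FFFFF... | b=[0, 1, 2, 3, 4]
create(a): bitmap=FFFFFF.. | a=[5] b=[0, 1, 2, 3, 4]
truncate(b, 3): bitmap=FFF..F.. | a=[5] b=[0, 1, 2]
append(b, 1): bitmap=FFFF.F.. | a=[5] b=[0, 1, 2, 3]
append(b, 2): bitmap=FFFFFFF. | a=[5] b=[0, 1, 2, 3, 4, 6]
append(a, 1): bitmap=FFFFFFFF | a=[5, 7] b=[0, 1, 2, 3, 4, 6]
truncate(b, 4): bitmap=FFFF.F.F | a=[5, 7] b=[0, 1, 2, 3]
truncate(a, 1): bitmap=FFFF.F.. | a=[5] b=[0, 1, 2, 3]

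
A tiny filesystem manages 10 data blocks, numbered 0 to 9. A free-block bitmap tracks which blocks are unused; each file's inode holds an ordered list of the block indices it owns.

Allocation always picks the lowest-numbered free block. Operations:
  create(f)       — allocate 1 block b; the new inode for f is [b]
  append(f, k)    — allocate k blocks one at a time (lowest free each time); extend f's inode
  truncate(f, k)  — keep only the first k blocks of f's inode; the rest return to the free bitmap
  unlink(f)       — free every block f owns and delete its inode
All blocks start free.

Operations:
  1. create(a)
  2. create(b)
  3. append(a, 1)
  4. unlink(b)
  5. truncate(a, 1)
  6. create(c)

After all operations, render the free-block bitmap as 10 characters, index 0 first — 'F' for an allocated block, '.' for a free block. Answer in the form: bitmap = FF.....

create(a): bitmap=F......... | a=[0]
create(b): bitmap=FF........ | a=[0] b=[1]
append(a, 1): bitmap=FFF....... | a=[0, 2] b=[1]
unlink(b): bitmap=F.F....... | a=[0, 2]
truncate(a, 1): bitmap=F......... | a=[0]
create(c): bitmap=FF........ | a=[0] c=[1]

bitmap = FF........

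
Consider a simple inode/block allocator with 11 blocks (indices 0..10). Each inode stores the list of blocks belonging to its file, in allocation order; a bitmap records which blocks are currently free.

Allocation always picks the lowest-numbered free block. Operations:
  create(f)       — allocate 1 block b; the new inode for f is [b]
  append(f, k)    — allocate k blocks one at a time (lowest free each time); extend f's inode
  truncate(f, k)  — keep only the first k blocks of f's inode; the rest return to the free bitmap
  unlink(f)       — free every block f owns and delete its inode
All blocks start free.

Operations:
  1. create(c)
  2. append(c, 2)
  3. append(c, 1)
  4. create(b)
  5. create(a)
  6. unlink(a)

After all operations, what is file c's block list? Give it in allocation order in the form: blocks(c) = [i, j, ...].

[1] create(c) — c=0 (map F..........)
[2] append(c, 2) — c=0,1,2 (map FFF........)
[3] append(c, 1) — c=0,1,2,3 (map FFFF.......)
[4] create(b) — b=4 c=0,1,2,3 (map FFFFF......)
[5] create(a) — a=5 b=4 c=0,1,2,3 (map FFFFFF.....)
[6] unlink(a) — b=4 c=0,1,2,3 (map FFFFF......)

blocks(c) = [0, 1, 2, 3]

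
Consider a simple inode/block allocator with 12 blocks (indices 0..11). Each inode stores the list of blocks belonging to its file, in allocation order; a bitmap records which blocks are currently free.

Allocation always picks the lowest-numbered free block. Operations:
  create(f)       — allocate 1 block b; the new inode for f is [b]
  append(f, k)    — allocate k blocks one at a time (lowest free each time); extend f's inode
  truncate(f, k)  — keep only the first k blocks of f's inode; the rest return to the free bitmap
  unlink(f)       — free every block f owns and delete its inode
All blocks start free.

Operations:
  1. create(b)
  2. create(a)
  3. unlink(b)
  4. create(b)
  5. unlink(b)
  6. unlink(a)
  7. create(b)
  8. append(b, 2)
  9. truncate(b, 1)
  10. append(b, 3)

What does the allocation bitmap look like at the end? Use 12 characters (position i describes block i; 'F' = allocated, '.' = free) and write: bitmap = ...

  1. create(b)  ⇒  F...........  {b→[0]}
  2. create(a)  ⇒  FF..........  {a→[1]; b→[0]}
  3. unlink(b)  ⇒  .F..........  {a→[1]}
  4. create(b)  ⇒  FF..........  {a→[1]; b→[0]}
  5. unlink(b)  ⇒  .F..........  {a→[1]}
  6. unlink(a)  ⇒  ............  {}
  7. create(b)  ⇒  F...........  {b→[0]}
  8. append(b, 2)  ⇒  FFF.........  {b→[0, 1, 2]}
  9. truncate(b, 1)  ⇒  F...........  {b→[0]}
  10. append(b, 3)  ⇒  FFFF........  {b→[0, 1, 2, 3]}

bitmap = FFFF........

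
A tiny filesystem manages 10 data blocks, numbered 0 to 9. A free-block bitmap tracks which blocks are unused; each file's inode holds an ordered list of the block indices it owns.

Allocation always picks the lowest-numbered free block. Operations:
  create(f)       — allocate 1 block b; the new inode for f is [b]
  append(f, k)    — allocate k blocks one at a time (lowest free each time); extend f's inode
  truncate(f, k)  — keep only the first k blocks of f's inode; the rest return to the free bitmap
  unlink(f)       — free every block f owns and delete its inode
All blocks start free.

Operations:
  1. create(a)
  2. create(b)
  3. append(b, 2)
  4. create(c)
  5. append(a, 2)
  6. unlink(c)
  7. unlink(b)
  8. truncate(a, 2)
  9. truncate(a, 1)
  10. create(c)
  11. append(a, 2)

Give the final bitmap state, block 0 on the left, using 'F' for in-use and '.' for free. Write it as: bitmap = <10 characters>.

after create(a) → a:[0]  free=[F.........]
after create(b) → a:[0], b:[1]  free=[FF........]
after append(b, 2) → a:[0], b:[1, 2, 3]  free=[FFFF......]
after create(c) → a:[0], b:[1, 2, 3], c:[4]  free=[FFFFF.....]
after append(a, 2) → a:[0, 5, 6], b:[1, 2, 3], c:[4]  free=[FFFFFFF...]
after unlink(c) → a:[0, 5, 6], b:[1, 2, 3]  free=[FFFF.FF...]
after unlink(b) → a:[0, 5, 6]  free=[F....FF...]
after truncate(a, 2) → a:[0, 5]  free=[F....F....]
after truncate(a, 1) → a:[0]  free=[F.........]
after create(c) → a:[0], c:[1]  free=[FF........]
after append(a, 2) → a:[0, 2, 3], c:[1]  free=[FFFF......]

bitmap = FFFF......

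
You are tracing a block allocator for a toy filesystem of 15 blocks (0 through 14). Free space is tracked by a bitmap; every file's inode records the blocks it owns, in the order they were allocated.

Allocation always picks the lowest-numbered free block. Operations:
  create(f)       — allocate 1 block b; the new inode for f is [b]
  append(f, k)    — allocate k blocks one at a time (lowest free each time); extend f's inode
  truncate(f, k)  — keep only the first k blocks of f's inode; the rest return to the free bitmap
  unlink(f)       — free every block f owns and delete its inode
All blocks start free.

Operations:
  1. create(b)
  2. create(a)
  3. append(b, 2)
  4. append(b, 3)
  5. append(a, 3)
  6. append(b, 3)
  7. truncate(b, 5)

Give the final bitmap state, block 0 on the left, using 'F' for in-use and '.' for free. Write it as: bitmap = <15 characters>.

bitmap = FFFFFF.FFF.....

after create(b) → b:[0]  free=[F..............]
after create(a) → a:[1], b:[0]  free=[FF.............]
after append(b, 2) → a:[1], b:[0, 2, 3]  free=[FFFF...........]
after append(b, 3) → a:[1], b:[0, 2, 3, 4, 5, 6]  free=[FFFFFFF........]
after append(a, 3) → a:[1, 7, 8, 9], b:[0, 2, 3, 4, 5, 6]  free=[FFFFFFFFFF.....]
after append(b, 3) → a:[1, 7, 8, 9], b:[0, 2, 3, 4, 5, 6, 10, 11, 12]  free=[FFFFFFFFFFFFF..]
after truncate(b, 5) → a:[1, 7, 8, 9], b:[0, 2, 3, 4, 5]  free=[FFFFFF.FFF.....]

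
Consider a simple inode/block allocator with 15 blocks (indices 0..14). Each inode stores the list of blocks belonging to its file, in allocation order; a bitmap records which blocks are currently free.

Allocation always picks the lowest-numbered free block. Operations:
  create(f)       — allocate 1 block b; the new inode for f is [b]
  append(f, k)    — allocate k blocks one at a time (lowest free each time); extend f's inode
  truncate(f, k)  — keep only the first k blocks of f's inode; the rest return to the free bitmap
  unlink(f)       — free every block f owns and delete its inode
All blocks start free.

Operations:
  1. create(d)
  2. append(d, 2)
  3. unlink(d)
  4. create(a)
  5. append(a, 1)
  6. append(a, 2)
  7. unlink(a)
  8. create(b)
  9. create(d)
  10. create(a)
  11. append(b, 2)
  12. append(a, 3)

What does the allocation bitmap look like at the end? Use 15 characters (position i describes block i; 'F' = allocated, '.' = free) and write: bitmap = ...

bitmap = FFFFFFFF.......

after create(d) → d:[0]  free=[F..............]
after append(d, 2) → d:[0, 1, 2]  free=[FFF............]
after unlink(d) →   free=[...............]
after create(a) → a:[0]  free=[F..............]
after append(a, 1) → a:[0, 1]  free=[FF.............]
after append(a, 2) → a:[0, 1, 2, 3]  free=[FFFF...........]
after unlink(a) →   free=[...............]
after create(b) → b:[0]  free=[F..............]
after create(d) → b:[0], d:[1]  free=[FF.............]
after create(a) → a:[2], b:[0], d:[1]  free=[FFF............]
after append(b, 2) → a:[2], b:[0, 3, 4], d:[1]  free=[FFFFF..........]
after append(a, 3) → a:[2, 5, 6, 7], b:[0, 3, 4], d:[1]  free=[FFFFFFFF.......]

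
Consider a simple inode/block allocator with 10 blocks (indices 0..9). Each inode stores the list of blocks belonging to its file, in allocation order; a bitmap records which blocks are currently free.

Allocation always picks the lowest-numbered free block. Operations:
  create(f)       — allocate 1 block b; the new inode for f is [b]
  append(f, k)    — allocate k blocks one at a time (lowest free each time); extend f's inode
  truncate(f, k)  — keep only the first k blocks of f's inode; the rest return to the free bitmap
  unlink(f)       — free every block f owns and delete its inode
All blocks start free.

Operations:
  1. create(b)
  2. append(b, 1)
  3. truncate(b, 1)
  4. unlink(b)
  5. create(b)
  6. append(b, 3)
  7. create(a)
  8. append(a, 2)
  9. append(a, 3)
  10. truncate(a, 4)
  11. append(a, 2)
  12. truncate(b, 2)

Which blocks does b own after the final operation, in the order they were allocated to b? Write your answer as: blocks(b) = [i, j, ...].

[1] create(b) — b=0 (map F.........)
[2] append(b, 1) — b=0,1 (map FF........)
[3] truncate(b, 1) — b=0 (map F.........)
[4] unlink(b) —  (map ..........)
[5] create(b) — b=0 (map F.........)
[6] append(b, 3) — b=0,1,2,3 (map FFFF......)
[7] create(a) — a=4 b=0,1,2,3 (map FFFFF.....)
[8] append(a, 2) — a=4,5,6 b=0,1,2,3 (map FFFFFFF...)
[9] append(a, 3) — a=4,5,6,7,8,9 b=0,1,2,3 (map FFFFFFFFFF)
[10] truncate(a, 4) — a=4,5,6,7 b=0,1,2,3 (map FFFFFFFF..)
[11] append(a, 2) — a=4,5,6,7,8,9 b=0,1,2,3 (map FFFFFFFFFF)
[12] truncate(b, 2) — a=4,5,6,7,8,9 b=0,1 (map FF..FFFFFF)

blocks(b) = [0, 1]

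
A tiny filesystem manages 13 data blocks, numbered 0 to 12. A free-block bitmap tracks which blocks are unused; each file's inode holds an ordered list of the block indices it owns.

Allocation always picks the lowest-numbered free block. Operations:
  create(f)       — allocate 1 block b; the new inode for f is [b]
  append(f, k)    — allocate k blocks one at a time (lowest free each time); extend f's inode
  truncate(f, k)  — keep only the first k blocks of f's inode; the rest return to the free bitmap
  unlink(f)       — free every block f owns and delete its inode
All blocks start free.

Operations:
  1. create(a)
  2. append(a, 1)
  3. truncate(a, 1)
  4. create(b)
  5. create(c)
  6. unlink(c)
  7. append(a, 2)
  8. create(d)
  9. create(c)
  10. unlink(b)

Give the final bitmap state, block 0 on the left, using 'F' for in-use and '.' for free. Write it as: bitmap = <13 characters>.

bitmap = F.FFFF.......

[1] create(a) — a=0 (map F............)
[2] append(a, 1) — a=0,1 (map FF...........)
[3] truncate(a, 1) — a=0 (map F............)
[4] create(b) — a=0 b=1 (map FF...........)
[5] create(c) — a=0 b=1 c=2 (map FFF..........)
[6] unlink(c) — a=0 b=1 (map FF...........)
[7] append(a, 2) — a=0,2,3 b=1 (map FFFF.........)
[8] create(d) — a=0,2,3 b=1 d=4 (map FFFFF........)
[9] create(c) — a=0,2,3 b=1 c=5 d=4 (map FFFFFF.......)
[10] unlink(b) — a=0,2,3 c=5 d=4 (map F.FFFF.......)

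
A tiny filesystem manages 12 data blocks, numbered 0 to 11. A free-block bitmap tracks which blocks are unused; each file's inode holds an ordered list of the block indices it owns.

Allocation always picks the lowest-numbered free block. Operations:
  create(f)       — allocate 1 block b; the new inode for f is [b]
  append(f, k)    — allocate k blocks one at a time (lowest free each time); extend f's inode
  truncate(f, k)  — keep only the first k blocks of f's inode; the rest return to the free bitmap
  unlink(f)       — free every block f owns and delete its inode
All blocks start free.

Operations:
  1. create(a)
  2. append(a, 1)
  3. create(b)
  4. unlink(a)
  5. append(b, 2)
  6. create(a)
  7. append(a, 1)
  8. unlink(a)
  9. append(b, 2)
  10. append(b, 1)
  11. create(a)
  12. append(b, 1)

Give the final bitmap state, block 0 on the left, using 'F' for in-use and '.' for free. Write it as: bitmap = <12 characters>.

bitmap = FFFFFFFF....

after create(a) → a:[0]  free=[F...........]
after append(a, 1) → a:[0, 1]  free=[FF..........]
after create(b) → a:[0, 1], b:[2]  free=[FFF.........]
after unlink(a) → b:[2]  free=[..F.........]
after append(b, 2) → b:[2, 0, 1]  free=[FFF.........]
after create(a) → a:[3], b:[2, 0, 1]  free=[FFFF........]
after append(a, 1) → a:[3, 4], b:[2, 0, 1]  free=[FFFFF.......]
after unlink(a) → b:[2, 0, 1]  free=[FFF.........]
after append(b, 2) → b:[2, 0, 1, 3, 4]  free=[FFFFF.......]
after append(b, 1) → b:[2, 0, 1, 3, 4, 5]  free=[FFFFFF......]
after create(a) → a:[6], b:[2, 0, 1, 3, 4, 5]  free=[FFFFFFF.....]
after append(b, 1) → a:[6], b:[2, 0, 1, 3, 4, 5, 7]  free=[FFFFFFFF....]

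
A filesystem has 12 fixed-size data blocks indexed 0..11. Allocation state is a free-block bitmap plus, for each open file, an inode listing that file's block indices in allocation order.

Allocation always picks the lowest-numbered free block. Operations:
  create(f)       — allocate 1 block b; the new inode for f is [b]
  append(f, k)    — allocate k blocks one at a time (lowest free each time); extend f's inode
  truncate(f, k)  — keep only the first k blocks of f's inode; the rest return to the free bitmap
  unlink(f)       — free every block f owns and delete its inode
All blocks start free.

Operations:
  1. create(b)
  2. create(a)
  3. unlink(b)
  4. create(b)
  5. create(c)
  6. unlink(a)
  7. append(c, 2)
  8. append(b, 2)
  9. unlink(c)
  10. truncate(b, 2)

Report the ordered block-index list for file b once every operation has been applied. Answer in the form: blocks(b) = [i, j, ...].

after create(b) → b:[0]  free=[F...........]
after create(a) → a:[1], b:[0]  free=[FF..........]
after unlink(b) → a:[1]  free=[.F..........]
after create(b) → a:[1], b:[0]  free=[FF..........]
after create(c) → a:[1], b:[0], c:[2]  free=[FFF.........]
after unlink(a) → b:[0], c:[2]  free=[F.F.........]
after append(c, 2) → b:[0], c:[2, 1, 3]  free=[FFFF........]
after append(b, 2) → b:[0, 4, 5], c:[2, 1, 3]  free=[FFFFFF......]
after unlink(c) → b:[0, 4, 5]  free=[F...FF......]
after truncate(b, 2) → b:[0, 4]  free=[F...F.......]

blocks(b) = [0, 4]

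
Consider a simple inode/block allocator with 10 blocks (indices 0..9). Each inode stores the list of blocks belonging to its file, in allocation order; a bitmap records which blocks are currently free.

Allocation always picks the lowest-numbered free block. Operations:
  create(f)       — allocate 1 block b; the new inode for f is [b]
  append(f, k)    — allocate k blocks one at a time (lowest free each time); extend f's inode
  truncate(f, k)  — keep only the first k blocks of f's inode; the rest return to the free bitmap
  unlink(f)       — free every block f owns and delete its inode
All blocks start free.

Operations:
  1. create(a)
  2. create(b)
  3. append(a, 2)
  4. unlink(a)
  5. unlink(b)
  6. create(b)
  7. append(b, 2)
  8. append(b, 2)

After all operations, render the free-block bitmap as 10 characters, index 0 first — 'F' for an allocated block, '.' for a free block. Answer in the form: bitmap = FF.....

  1. create(a)  ⇒  F.........  {a→[0]}
  2. create(b)  ⇒  FF........  {a→[0]; b→[1]}
  3. append(a, 2)  ⇒  FFFF......  {a→[0, 2, 3]; b→[1]}
  4. unlink(a)  ⇒  .F........  {b→[1]}
  5. unlink(b)  ⇒  ..........  {}
  6. create(b)  ⇒  F.........  {b→[0]}
  7. append(b, 2)  ⇒  FFF.......  {b→[0, 1, 2]}
  8. append(b, 2)  ⇒  FFFFF.....  {b→[0, 1, 2, 3, 4]}

bitmap = FFFFF.....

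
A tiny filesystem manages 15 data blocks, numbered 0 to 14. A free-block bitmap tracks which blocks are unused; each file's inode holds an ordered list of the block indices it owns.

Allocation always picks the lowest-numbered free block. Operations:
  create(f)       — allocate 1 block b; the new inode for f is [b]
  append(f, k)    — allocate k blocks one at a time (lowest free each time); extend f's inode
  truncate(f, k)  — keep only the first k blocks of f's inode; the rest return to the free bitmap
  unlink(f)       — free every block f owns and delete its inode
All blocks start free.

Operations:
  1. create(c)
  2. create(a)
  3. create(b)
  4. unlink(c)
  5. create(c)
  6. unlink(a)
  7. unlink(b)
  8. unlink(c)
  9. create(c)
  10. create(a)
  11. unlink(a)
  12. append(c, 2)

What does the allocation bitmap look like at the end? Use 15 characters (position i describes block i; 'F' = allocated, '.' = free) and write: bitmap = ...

bitmap = FFF............

after create(c) → c:[0]  free=[F..............]
after create(a) → a:[1], c:[0]  free=[FF.............]
after create(b) → a:[1], b:[2], c:[0]  free=[FFF............]
after unlink(c) → a:[1], b:[2]  free=[.FF............]
after create(c) → a:[1], b:[2], c:[0]  free=[FFF............]
after unlink(a) → b:[2], c:[0]  free=[F.F............]
after unlink(b) → c:[0]  free=[F..............]
after unlink(c) →   free=[...............]
after create(c) → c:[0]  free=[F..............]
after create(a) → a:[1], c:[0]  free=[FF.............]
after unlink(a) → c:[0]  free=[F..............]
after append(c, 2) → c:[0, 1, 2]  free=[FFF............]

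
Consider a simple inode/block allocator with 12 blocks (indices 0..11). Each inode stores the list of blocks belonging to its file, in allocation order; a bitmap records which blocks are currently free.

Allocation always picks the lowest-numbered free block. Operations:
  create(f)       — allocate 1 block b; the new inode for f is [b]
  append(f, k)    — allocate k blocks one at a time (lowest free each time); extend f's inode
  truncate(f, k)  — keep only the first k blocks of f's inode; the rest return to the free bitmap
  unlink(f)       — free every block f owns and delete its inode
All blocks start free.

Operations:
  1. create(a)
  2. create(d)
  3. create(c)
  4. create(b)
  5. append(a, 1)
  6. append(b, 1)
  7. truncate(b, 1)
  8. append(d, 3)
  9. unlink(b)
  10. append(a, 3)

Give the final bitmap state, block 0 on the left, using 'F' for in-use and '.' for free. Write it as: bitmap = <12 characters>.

bitmap = FFFFFFFFFF..

  1. create(a)  ⇒  F...........  {a→[0]}
  2. create(d)  ⇒  FF..........  {a→[0]; d→[1]}
  3. create(c)  ⇒  FFF.........  {a→[0]; c→[2]; d→[1]}
  4. create(b)  ⇒  FFFF........  {a→[0]; b→[3]; c→[2]; d→[1]}
  5. append(a, 1)  ⇒  FFFFF.......  {a→[0, 4]; b→[3]; c→[2]; d→[1]}
  6. append(b, 1)  ⇒  FFFFFF......  {a→[0, 4]; b→[3, 5]; c→[2]; d→[1]}
  7. truncate(b, 1)  ⇒  FFFFF.......  {a→[0, 4]; b→[3]; c→[2]; d→[1]}
  8. append(d, 3)  ⇒  FFFFFFFF....  {a→[0, 4]; b→[3]; c→[2]; d→[1, 5, 6, 7]}
  9. unlink(b)  ⇒  FFF.FFFF....  {a→[0, 4]; c→[2]; d→[1, 5, 6, 7]}
  10. append(a, 3)  ⇒  FFFFFFFFFF..  {a→[0, 4, 3, 8, 9]; c→[2]; d→[1, 5, 6, 7]}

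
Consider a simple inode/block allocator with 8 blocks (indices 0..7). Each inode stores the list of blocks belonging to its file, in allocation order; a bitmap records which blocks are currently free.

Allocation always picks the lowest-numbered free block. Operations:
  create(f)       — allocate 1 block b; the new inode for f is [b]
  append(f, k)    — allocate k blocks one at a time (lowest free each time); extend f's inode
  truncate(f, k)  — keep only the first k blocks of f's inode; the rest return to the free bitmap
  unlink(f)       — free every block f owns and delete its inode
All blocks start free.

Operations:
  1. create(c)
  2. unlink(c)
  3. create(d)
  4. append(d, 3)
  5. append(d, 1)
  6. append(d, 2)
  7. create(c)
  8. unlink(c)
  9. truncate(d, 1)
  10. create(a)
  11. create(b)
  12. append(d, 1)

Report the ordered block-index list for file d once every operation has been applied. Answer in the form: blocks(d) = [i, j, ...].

blocks(d) = [0, 3]

[1] create(c) — c=0 (map F.......)
[2] unlink(c) —  (map ........)
[3] create(d) — d=0 (map F.......)
[4] append(d, 3) — d=0,1,2,3 (map FFFF....)
[5] append(d, 1) — d=0,1,2,3,4 (map FFFFF...)
[6] append(d, 2) — d=0,1,2,3,4,5,6 (map FFFFFFF.)
[7] create(c) — c=7 d=0,1,2,3,4,5,6 (map FFFFFFFF)
[8] unlink(c) — d=0,1,2,3,4,5,6 (map FFFFFFF.)
[9] truncate(d, 1) — d=0 (map F.......)
[10] create(a) — a=1 d=0 (map FF......)
[11] create(b) — a=1 b=2 d=0 (map FFF.....)
[12] append(d, 1) — a=1 b=2 d=0,3 (map FFFF....)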